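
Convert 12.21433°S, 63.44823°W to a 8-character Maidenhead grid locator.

FH87gs68

Add 180° to longitude and 90° to latitude: 116.55177, 77.78567.
Field: 116.55177/20 → 5 → F, 77.78567/10 → 7 → H; chars FH.
Square: 16.55177/2 → 8, 7.78567/1 → 7; chars 87.
Subsquare: 0.55177/0.0833333 → 6 → g, 0.78567/0.0416667 → 18 → s; chars gs.
Extended square: 0.05177/0.00833333 → 6, 0.03567/0.00416667 → 8; chars 68.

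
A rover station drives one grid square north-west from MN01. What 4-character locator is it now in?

LN92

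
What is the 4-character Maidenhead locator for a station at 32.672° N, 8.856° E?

JM42

Add 180° to longitude and 90° to latitude: 188.86, 122.67.
Field: lon ⌊188.86/20⌋ = 9 → J; lat ⌊122.67/10⌋ = 12 → M.
Square: lon ⌊8.86/2⌋ = 4; lat ⌊2.67/1⌋ = 2.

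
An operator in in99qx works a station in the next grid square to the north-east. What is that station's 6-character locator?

Longitude subsquare q = 16; +1 → 17 = r.
Latitude subsquare x = 23; +1 → 24, wraps to 0 = a, carry into square.
Latitude square 9; +1 → 10, wraps to 0, carry into field.
Latitude field N = 13; +1 → 14 = O.

IO90ra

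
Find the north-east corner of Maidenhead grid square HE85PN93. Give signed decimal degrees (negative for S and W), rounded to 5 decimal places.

Field H=7, E=4: +7·20° lon, +4·10° lat → SW at lon -40°, lat -50°.
Square 8, 5: +8·2° lon, +5·1° lat → SW at lon -24°, lat -45°.
Subsquare p=15, n=13: +15·0.0833333° lon, +13·0.0416667° lat → SW at lon -22.75°, lat -44.4583°.
Extended square 9, 3: +9·0.00833333° lon, +3·0.00416667° lat → SW at lon -22.675°, lat -44.4458°.
Cell spans 0.00833333° lon × 0.00416667° lat. NE corner is SW corner plus one full cell.
latitude -44.44167, longitude -22.66667.

-44.44167, -22.66667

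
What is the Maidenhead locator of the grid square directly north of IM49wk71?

IM49wk72

Latitude extended square 1; +1 → 2.
The longitude characters are unchanged.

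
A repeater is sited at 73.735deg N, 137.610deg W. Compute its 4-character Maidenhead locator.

Offset from 180°W / 90°S: lon 42.39°, lat 163.74°.
Field: 42.39/20 → 2 → C, 163.74/10 → 16 → Q; chars CQ.
Square: 2.39/2 → 1, 3.74/1 → 3; chars 13.

CQ13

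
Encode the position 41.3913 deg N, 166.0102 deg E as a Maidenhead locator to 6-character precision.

RN31aj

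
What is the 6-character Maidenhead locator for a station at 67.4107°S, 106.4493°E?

OC32fo

Offset from 180°W / 90°S: lon 286.4493°, lat 22.5893°.
Field: 286.4493/20 → 14 → O, 22.5893/10 → 2 → C; chars OC.
Square: 6.4493/2 → 3, 2.5893/1 → 2; chars 32.
Subsquare: 0.4493/0.0833333 → 5 → f, 0.5893/0.0416667 → 14 → o; chars fo.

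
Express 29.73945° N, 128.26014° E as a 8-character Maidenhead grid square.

PL49dr17

Offset from 180°W / 90°S: lon 308.26014°, lat 119.73945°.
Field: 308.26014/20 → 15 → P, 119.73945/10 → 11 → L; chars PL.
Square: 8.26014/2 → 4, 9.73945/1 → 9; chars 49.
Subsquare: 0.26014/0.0833333 → 3 → d, 0.73945/0.0416667 → 17 → r; chars dr.
Extended square: 0.01014/0.00833333 → 1, 0.03112/0.00416667 → 7; chars 17.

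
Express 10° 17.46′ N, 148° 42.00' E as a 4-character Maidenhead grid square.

QK40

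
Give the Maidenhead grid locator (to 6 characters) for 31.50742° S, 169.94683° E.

Shift to the Maidenhead origin (180°W, 90°S): lon 349.9468, lat 58.4926.
Field: 349.9468/20 → 17 → R, 58.4926/10 → 5 → F; chars RF.
Square: 9.9468/2 → 4, 8.4926/1 → 8; chars 48.
Subsquare: 1.9468/0.0833333 → 23 → x, 0.4926/0.0416667 → 11 → l; chars xl.

RF48xl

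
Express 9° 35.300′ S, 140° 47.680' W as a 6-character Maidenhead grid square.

Add 180° to longitude and 90° to latitude: 39.2053, 80.4117.
Field: lon ⌊39.2053/20⌋ = 1 → B; lat ⌊80.4117/10⌋ = 8 → I.
Square: lon ⌊19.2053/2⌋ = 9; lat ⌊0.4117/1⌋ = 0.
Subsquare: lon ⌊1.2053/0.0833333⌋ = 14 → o; lat ⌊0.4117/0.0416667⌋ = 9 → j.

BI90oj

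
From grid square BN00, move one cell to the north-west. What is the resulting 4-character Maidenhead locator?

AN91

Longitude square 0; −1 → -1, wraps to 9, carry into field.
Longitude field B = 1; −1 → 0 = A.
Latitude square 0; +1 → 1.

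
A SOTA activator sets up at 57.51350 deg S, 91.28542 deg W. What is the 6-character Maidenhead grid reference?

ED42il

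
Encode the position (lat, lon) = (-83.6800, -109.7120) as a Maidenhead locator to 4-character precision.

Offset from 180°W / 90°S: lon 70.29°, lat 6.32°.
Field (20°×10°, letters A–R): lon ⌊70.29/20⌋ = 3 → D; lat ⌊6.32/10⌋ = 0 → A.
Square (2°×1°, digits 0–9): lon ⌊10.29/2⌋ = 5; lat ⌊6.32/1⌋ = 6.

DA56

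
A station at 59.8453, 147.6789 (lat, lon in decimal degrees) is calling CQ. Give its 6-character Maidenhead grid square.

QO39uu

Shift to the Maidenhead origin (180°W, 90°S): lon 327.6789, lat 149.8453.
Field: lon ⌊327.6789/20⌋ = 16 → Q; lat ⌊149.8453/10⌋ = 14 → O.
Square: lon ⌊7.6789/2⌋ = 3; lat ⌊9.8453/1⌋ = 9.
Subsquare: lon ⌊1.6789/0.0833333⌋ = 20 → u; lat ⌊0.8453/0.0416667⌋ = 20 → u.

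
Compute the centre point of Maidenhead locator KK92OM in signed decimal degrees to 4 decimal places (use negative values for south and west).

12.5208, 39.2083

Field K=10, K=10: +10·20° lon, +10·10° lat → SW at lon 20°, lat 10°.
Square 9, 2: +9·2° lon, +2·1° lat → SW at lon 38°, lat 12°.
Subsquare o=14, m=12: +14·0.0833333° lon, +12·0.0416667° lat → SW at lon 39.1667°, lat 12.5°.
Cell spans 0.0833333° lon × 0.0416667° lat. Centre is SW corner plus half of each.
latitude 12.5208, longitude 39.2083.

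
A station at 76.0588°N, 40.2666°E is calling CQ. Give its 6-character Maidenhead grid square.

LQ06db

Offset from 180°W / 90°S: lon 220.2666°, lat 166.0588°.
Field: 220.2666/20 → 11 → L, 166.0588/10 → 16 → Q; chars LQ.
Square: 0.2666/2 → 0, 6.0588/1 → 6; chars 06.
Subsquare: 0.2666/0.0833333 → 3 → d, 0.0588/0.0416667 → 1 → b; chars db.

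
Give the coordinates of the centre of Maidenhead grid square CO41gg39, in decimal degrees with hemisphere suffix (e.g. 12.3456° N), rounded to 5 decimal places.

Field C=2, O=14: +2·20° lon, +14·10° lat → SW at lon -140°, lat 50°.
Square 4, 1: +4·2° lon, +1·1° lat → SW at lon -132°, lat 51°.
Subsquare g=6, g=6: +6·0.0833333° lon, +6·0.0416667° lat → SW at lon -131.5°, lat 51.25°.
Extended square 3, 9: +3·0.00833333° lon, +9·0.00416667° lat → SW at lon -131.475°, lat 51.2875°.
Cell spans 0.00833333° lon × 0.00416667° lat. Centre is SW corner plus half of each.
latitude 51.28958° N, longitude 131.47083° W.

51.28958° N, 131.47083° W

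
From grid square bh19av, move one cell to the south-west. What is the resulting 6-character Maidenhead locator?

BH09xu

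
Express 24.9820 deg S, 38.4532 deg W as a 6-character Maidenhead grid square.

Add 180° to longitude and 90° to latitude: 141.5468, 65.0180.
Field: lon ⌊141.5468/20⌋ = 7 → H; lat ⌊65.0180/10⌋ = 6 → G.
Square: lon ⌊1.5468/2⌋ = 0; lat ⌊5.0180/1⌋ = 5.
Subsquare: lon ⌊1.5468/0.0833333⌋ = 18 → s; lat ⌊0.0180/0.0416667⌋ = 0 → a.

HG05sa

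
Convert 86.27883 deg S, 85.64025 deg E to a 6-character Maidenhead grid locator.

NA23tr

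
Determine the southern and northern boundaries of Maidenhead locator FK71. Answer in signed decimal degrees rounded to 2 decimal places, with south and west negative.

Field F=5, K=10: +5·20° lon, +10·10° lat → SW at lon -80°, lat 10°.
Square 7, 1: +7·2° lon, +1·1° lat → SW at lon -66°, lat 11°.
Cell spans 2° lon × 1° lat.
south 11.00, north 12.00.

11.00, 12.00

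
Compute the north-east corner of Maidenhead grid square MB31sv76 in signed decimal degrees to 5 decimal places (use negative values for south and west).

Field M=12, B=1: +12·20° lon, +1·10° lat → SW at lon 60°, lat -80°.
Square 3, 1: +3·2° lon, +1·1° lat → SW at lon 66°, lat -79°.
Subsquare s=18, v=21: +18·0.0833333° lon, +21·0.0416667° lat → SW at lon 67.5°, lat -78.125°.
Extended square 7, 6: +7·0.00833333° lon, +6·0.00416667° lat → SW at lon 67.5583°, lat -78.1°.
Cell spans 0.00833333° lon × 0.00416667° lat. NE corner is SW corner plus one full cell.
latitude -78.09583, longitude 67.56667.

-78.09583, 67.56667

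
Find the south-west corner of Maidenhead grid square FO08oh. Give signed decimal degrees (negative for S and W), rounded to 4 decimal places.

58.2917, -78.8333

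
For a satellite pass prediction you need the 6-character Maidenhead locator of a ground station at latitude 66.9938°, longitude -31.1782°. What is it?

Offset from 180°W / 90°S: lon 148.8218°, lat 156.9938°.
Field: 148.8218/20 → 7 → H, 156.9938/10 → 15 → P; chars HP.
Square: 8.8218/2 → 4, 6.9938/1 → 6; chars 46.
Subsquare: 0.8218/0.0833333 → 9 → j, 0.9938/0.0416667 → 23 → x; chars jx.

HP46jx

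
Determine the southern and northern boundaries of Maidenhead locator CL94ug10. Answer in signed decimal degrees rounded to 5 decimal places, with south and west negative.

24.25000, 24.25417

Field C=2, L=11: +2·20° lon, +11·10° lat → SW at lon -140°, lat 20°.
Square 9, 4: +9·2° lon, +4·1° lat → SW at lon -122°, lat 24°.
Subsquare u=20, g=6: +20·0.0833333° lon, +6·0.0416667° lat → SW at lon -120.333°, lat 24.25°.
Extended square 1, 0: +1·0.00833333° lon, +0·0.00416667° lat → SW at lon -120.325°, lat 24.25°.
Cell spans 0.00833333° lon × 0.00416667° lat.
south 24.25000, north 24.25417.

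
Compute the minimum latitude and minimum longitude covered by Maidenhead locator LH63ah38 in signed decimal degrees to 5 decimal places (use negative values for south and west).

-16.67500, 52.02500

Field L=11, H=7: +11·20° lon, +7·10° lat → SW at lon 40°, lat -20°.
Square 6, 3: +6·2° lon, +3·1° lat → SW at lon 52°, lat -17°.
Subsquare a=0, h=7: +0·0.0833333° lon, +7·0.0416667° lat → SW at lon 52°, lat -16.7083°.
Extended square 3, 8: +3·0.00833333° lon, +8·0.00416667° lat → SW at lon 52.025°, lat -16.675°.
latitude -16.67500, longitude 52.02500.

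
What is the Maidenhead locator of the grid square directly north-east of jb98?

KB09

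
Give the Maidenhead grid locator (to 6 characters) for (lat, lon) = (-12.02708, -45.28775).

Offset from 180°W / 90°S: lon 134.7122°, lat 77.9729°.
Field (20°×10°, letters A–R): lon ⌊134.7122/20⌋ = 6 → G; lat ⌊77.9729/10⌋ = 7 → H.
Square (2°×1°, digits 0–9): lon ⌊14.7122/2⌋ = 7; lat ⌊7.9729/1⌋ = 7.
Subsquare (5′×2.5′, letters a–x): lon ⌊0.7122/0.0833333⌋ = 8 → i; lat ⌊0.9729/0.0416667⌋ = 23 → x.

GH77ix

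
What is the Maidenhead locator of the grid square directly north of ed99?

EE90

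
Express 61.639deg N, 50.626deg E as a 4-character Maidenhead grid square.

Shift to the Maidenhead origin (180°W, 90°S): lon 230.63, lat 151.64.
Field: 230.63/20 → 11 → L, 151.64/10 → 15 → P; chars LP.
Square: 10.63/2 → 5, 1.64/1 → 1; chars 51.

LP51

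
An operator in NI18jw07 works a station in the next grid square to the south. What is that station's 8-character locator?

Latitude extended square 7; −1 → 6.
The longitude characters are unchanged.

NI18jw06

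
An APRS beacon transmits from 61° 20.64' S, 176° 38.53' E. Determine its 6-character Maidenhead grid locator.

RC88hp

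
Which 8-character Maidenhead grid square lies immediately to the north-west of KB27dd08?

Longitude extended square 0; −1 → -1, wraps to 9, carry into subsquare.
Longitude subsquare d = 3; −1 → 2 = c.
Latitude extended square 8; +1 → 9.

KB27cd99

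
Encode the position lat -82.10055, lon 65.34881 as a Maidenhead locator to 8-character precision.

MA27qv15

Add 180° to longitude and 90° to latitude: 245.34881, 7.89945.
Field: lon ⌊245.34881/20⌋ = 12 → M; lat ⌊7.89945/10⌋ = 0 → A.
Square: lon ⌊5.34881/2⌋ = 2; lat ⌊7.89945/1⌋ = 7.
Subsquare: lon ⌊1.34881/0.0833333⌋ = 16 → q; lat ⌊0.89945/0.0416667⌋ = 21 → v.
Extended square: lon ⌊0.01548/0.00833333⌋ = 1; lat ⌊0.02445/0.00416667⌋ = 5.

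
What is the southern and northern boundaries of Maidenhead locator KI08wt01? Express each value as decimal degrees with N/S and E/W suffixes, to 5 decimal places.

1.20417° S, 1.20000° S

Field K=10, I=8: +10·20° lon, +8·10° lat → SW at lon 20°, lat -10°.
Square 0, 8: +0·2° lon, +8·1° lat → SW at lon 20°, lat -2°.
Subsquare w=22, t=19: +22·0.0833333° lon, +19·0.0416667° lat → SW at lon 21.8333°, lat -1.20833°.
Extended square 0, 1: +0·0.00833333° lon, +1·0.00416667° lat → SW at lon 21.8333°, lat -1.20417°.
Cell spans 0.00833333° lon × 0.00416667° lat.
south 1.20417° S, north 1.20000° S.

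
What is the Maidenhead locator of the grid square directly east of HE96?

Longitude square 9; +1 → 10, wraps to 0, carry into field.
Longitude field H = 7; +1 → 8 = I.
The latitude characters are unchanged.

IE06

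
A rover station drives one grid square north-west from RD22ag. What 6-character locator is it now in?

RD12xh

Longitude subsquare a = 0; −1 → -1, wraps to 23 = x, carry into square.
Longitude square 2; −1 → 1.
Latitude subsquare g = 6; +1 → 7 = h.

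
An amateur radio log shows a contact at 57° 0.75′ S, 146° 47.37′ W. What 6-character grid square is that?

BD62ox

Offset from 180°W / 90°S: lon 33.2105°, lat 32.9875°.
Field: 33.2105/20 → 1 → B, 32.9875/10 → 3 → D; chars BD.
Square: 13.2105/2 → 6, 2.9875/1 → 2; chars 62.
Subsquare: 1.2105/0.0833333 → 14 → o, 0.9875/0.0416667 → 23 → x; chars ox.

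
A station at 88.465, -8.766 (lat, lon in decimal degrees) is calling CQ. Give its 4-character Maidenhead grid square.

Shift to the Maidenhead origin (180°W, 90°S): lon 171.23, lat 178.47.
Field (20°×10°, letters A–R): 171.23/20 → 8 → I, 178.47/10 → 17 → R; chars IR.
Square (2°×1°, digits 0–9): 11.23/2 → 5, 8.47/1 → 8; chars 58.

IR58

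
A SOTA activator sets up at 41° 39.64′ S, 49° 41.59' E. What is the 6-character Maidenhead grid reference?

LE48ui

Shift to the Maidenhead origin (180°W, 90°S): lon 229.6932, lat 48.3393.
Field (20°×10°, letters A–R): 229.6932/20 → 11 → L, 48.3393/10 → 4 → E; chars LE.
Square (2°×1°, digits 0–9): 9.6932/2 → 4, 8.3393/1 → 8; chars 48.
Subsquare (5′×2.5′, letters a–x): 1.6932/0.0833333 → 20 → u, 0.3393/0.0416667 → 8 → i; chars ui.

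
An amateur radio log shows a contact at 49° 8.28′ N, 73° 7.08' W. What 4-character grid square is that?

Add 180° to longitude and 90° to latitude: 106.88, 139.14.
Field: lon ⌊106.88/20⌋ = 5 → F; lat ⌊139.14/10⌋ = 13 → N.
Square: lon ⌊6.88/2⌋ = 3; lat ⌊9.14/1⌋ = 9.

FN39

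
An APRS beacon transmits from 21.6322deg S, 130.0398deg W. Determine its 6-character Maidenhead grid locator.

CG48xi

Offset from 180°W / 90°S: lon 49.9602°, lat 68.3678°.
Field: lon ⌊49.9602/20⌋ = 2 → C; lat ⌊68.3678/10⌋ = 6 → G.
Square: lon ⌊9.9602/2⌋ = 4; lat ⌊8.3678/1⌋ = 8.
Subsquare: lon ⌊1.9602/0.0833333⌋ = 23 → x; lat ⌊0.3678/0.0416667⌋ = 8 → i.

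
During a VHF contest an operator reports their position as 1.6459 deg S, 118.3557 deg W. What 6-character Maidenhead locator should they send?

Shift to the Maidenhead origin (180°W, 90°S): lon 61.6443, lat 88.3541.
Field: lon ⌊61.6443/20⌋ = 3 → D; lat ⌊88.3541/10⌋ = 8 → I.
Square: lon ⌊1.6443/2⌋ = 0; lat ⌊8.3541/1⌋ = 8.
Subsquare: lon ⌊1.6443/0.0833333⌋ = 19 → t; lat ⌊0.3541/0.0416667⌋ = 8 → i.

DI08ti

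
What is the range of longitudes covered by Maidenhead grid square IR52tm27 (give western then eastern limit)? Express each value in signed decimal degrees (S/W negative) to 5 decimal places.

Field I=8, R=17: +8·20° lon, +17·10° lat → SW at lon -20°, lat 80°.
Square 5, 2: +5·2° lon, +2·1° lat → SW at lon -10°, lat 82°.
Subsquare t=19, m=12: +19·0.0833333° lon, +12·0.0416667° lat → SW at lon -8.41667°, lat 82.5°.
Extended square 2, 7: +2·0.00833333° lon, +7·0.00416667° lat → SW at lon -8.4°, lat 82.5292°.
Cell spans 0.00833333° lon × 0.00416667° lat.
west -8.40000, east -8.39167.

-8.40000, -8.39167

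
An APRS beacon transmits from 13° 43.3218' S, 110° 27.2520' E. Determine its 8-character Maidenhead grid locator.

Add 180° to longitude and 90° to latitude: 290.45420, 76.27797.
Field: lon ⌊290.45420/20⌋ = 14 → O; lat ⌊76.27797/10⌋ = 7 → H.
Square: lon ⌊10.45420/2⌋ = 5; lat ⌊6.27797/1⌋ = 6.
Subsquare: lon ⌊0.45420/0.0833333⌋ = 5 → f; lat ⌊0.27797/0.0416667⌋ = 6 → g.
Extended square: lon ⌊0.03753/0.00833333⌋ = 4; lat ⌊0.02797/0.00416667⌋ = 6.

OH56fg46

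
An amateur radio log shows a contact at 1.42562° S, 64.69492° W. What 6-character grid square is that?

Offset from 180°W / 90°S: lon 115.3051°, lat 88.5744°.
Field: lon ⌊115.3051/20⌋ = 5 → F; lat ⌊88.5744/10⌋ = 8 → I.
Square: lon ⌊15.3051/2⌋ = 7; lat ⌊8.5744/1⌋ = 8.
Subsquare: lon ⌊1.3051/0.0833333⌋ = 15 → p; lat ⌊0.5744/0.0416667⌋ = 13 → n.

FI78pn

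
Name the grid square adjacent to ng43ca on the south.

NG42cx

Latitude subsquare a = 0; −1 → -1, wraps to 23 = x, carry into square.
Latitude square 3; −1 → 2.
The longitude characters are unchanged.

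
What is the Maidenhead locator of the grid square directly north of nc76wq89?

NC76wr80

Latitude extended square 9; +1 → 10, wraps to 0, carry into subsquare.
Latitude subsquare q = 16; +1 → 17 = r.
The longitude characters are unchanged.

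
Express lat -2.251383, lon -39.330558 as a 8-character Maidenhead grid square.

HI07ir09

Shift to the Maidenhead origin (180°W, 90°S): lon 140.66944, lat 87.74862.
Field (20°×10°, letters A–R): 140.66944/20 → 7 → H, 87.74862/10 → 8 → I; chars HI.
Square (2°×1°, digits 0–9): 0.66944/2 → 0, 7.74862/1 → 7; chars 07.
Subsquare (5′×2.5′, letters a–x): 0.66944/0.0833333 → 8 → i, 0.74862/0.0416667 → 17 → r; chars ir.
Extended square (30″×15″, digits 0–9): 0.00278/0.00833333 → 0, 0.04028/0.00416667 → 9; chars 09.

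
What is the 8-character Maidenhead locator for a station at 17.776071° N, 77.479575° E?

MK87rs76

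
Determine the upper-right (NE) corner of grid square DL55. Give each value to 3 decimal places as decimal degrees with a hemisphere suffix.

Field D=3, L=11: +3·20° lon, +11·10° lat → SW at lon -120°, lat 20°.
Square 5, 5: +5·2° lon, +5·1° lat → SW at lon -110°, lat 25°.
Cell spans 2° lon × 1° lat. NE corner is SW corner plus one full cell.
latitude 26.000° N, longitude 108.000° W.

26.000° N, 108.000° W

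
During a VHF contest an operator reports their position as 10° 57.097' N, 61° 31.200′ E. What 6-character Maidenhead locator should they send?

MK00sw

Add 180° to longitude and 90° to latitude: 241.5200, 100.9516.
Field: 241.5200/20 → 12 → M, 100.9516/10 → 10 → K; chars MK.
Square: 1.5200/2 → 0, 0.9516/1 → 0; chars 00.
Subsquare: 1.5200/0.0833333 → 18 → s, 0.9516/0.0416667 → 22 → w; chars sw.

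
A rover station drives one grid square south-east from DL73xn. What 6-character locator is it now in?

DL83am

Longitude subsquare x = 23; +1 → 24, wraps to 0 = a, carry into square.
Longitude square 7; +1 → 8.
Latitude subsquare n = 13; −1 → 12 = m.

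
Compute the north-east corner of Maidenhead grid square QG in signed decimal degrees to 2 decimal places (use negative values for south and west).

Field Q=16, G=6: +16·20° lon, +6·10° lat → SW at lon 140°, lat -30°.
Cell spans 20° lon × 10° lat. NE corner is SW corner plus one full cell.
latitude -20.00, longitude 160.00.

-20.00, 160.00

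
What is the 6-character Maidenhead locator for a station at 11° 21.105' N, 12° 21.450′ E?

JK61ei

Shift to the Maidenhead origin (180°W, 90°S): lon 192.3575, lat 101.3517.
Field (20°×10°, letters A–R): 192.3575/20 → 9 → J, 101.3517/10 → 10 → K; chars JK.
Square (2°×1°, digits 0–9): 12.3575/2 → 6, 1.3517/1 → 1; chars 61.
Subsquare (5′×2.5′, letters a–x): 0.3575/0.0833333 → 4 → e, 0.3517/0.0416667 → 8 → i; chars ei.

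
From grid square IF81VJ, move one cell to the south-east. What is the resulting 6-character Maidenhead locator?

Longitude subsquare v = 21; +1 → 22 = w.
Latitude subsquare j = 9; −1 → 8 = i.

IF81wi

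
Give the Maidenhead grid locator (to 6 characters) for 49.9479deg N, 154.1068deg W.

BN29ww

Shift to the Maidenhead origin (180°W, 90°S): lon 25.8932, lat 139.9479.
Field: lon ⌊25.8932/20⌋ = 1 → B; lat ⌊139.9479/10⌋ = 13 → N.
Square: lon ⌊5.8932/2⌋ = 2; lat ⌊9.9479/1⌋ = 9.
Subsquare: lon ⌊1.8932/0.0833333⌋ = 22 → w; lat ⌊0.9479/0.0416667⌋ = 22 → w.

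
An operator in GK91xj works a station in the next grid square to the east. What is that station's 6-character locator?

Longitude subsquare x = 23; +1 → 24, wraps to 0 = a, carry into square.
Longitude square 9; +1 → 10, wraps to 0, carry into field.
Longitude field G = 6; +1 → 7 = H.
The latitude characters are unchanged.

HK01aj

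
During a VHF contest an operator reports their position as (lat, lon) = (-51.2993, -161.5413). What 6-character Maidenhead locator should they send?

Offset from 180°W / 90°S: lon 18.4587°, lat 38.7007°.
Field (20°×10°, letters A–R): lon ⌊18.4587/20⌋ = 0 → A; lat ⌊38.7007/10⌋ = 3 → D.
Square (2°×1°, digits 0–9): lon ⌊18.4587/2⌋ = 9; lat ⌊8.7007/1⌋ = 8.
Subsquare (5′×2.5′, letters a–x): lon ⌊0.4587/0.0833333⌋ = 5 → f; lat ⌊0.7007/0.0416667⌋ = 16 → q.

AD98fq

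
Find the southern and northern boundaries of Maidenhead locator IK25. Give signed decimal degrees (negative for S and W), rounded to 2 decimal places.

15.00, 16.00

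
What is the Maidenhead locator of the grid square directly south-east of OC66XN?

OC76am

Longitude subsquare x = 23; +1 → 24, wraps to 0 = a, carry into square.
Longitude square 6; +1 → 7.
Latitude subsquare n = 13; −1 → 12 = m.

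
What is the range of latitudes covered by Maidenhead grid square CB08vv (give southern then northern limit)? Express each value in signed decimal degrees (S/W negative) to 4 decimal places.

-71.1250, -71.0833

Field C=2, B=1: +2·20° lon, +1·10° lat → SW at lon -140°, lat -80°.
Square 0, 8: +0·2° lon, +8·1° lat → SW at lon -140°, lat -72°.
Subsquare v=21, v=21: +21·0.0833333° lon, +21·0.0416667° lat → SW at lon -138.25°, lat -71.125°.
Cell spans 0.0833333° lon × 0.0416667° lat.
south -71.1250, north -71.0833.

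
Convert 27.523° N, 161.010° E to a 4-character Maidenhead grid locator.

RL07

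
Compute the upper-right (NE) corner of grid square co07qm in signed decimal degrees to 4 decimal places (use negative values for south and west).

Field C=2, O=14: +2·20° lon, +14·10° lat → SW at lon -140°, lat 50°.
Square 0, 7: +0·2° lon, +7·1° lat → SW at lon -140°, lat 57°.
Subsquare q=16, m=12: +16·0.0833333° lon, +12·0.0416667° lat → SW at lon -138.667°, lat 57.5°.
Cell spans 0.0833333° lon × 0.0416667° lat. NE corner is SW corner plus one full cell.
latitude 57.5417, longitude -138.5833.

57.5417, -138.5833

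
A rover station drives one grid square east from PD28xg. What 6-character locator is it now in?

Longitude subsquare x = 23; +1 → 24, wraps to 0 = a, carry into square.
Longitude square 2; +1 → 3.
The latitude characters are unchanged.

PD38ag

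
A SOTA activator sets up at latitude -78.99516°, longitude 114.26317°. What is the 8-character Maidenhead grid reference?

Shift to the Maidenhead origin (180°W, 90°S): lon 294.26317, lat 11.00484.
Field: 294.26317/20 → 14 → O, 11.00484/10 → 1 → B; chars OB.
Square: 14.26317/2 → 7, 1.00484/1 → 1; chars 71.
Subsquare: 0.26317/0.0833333 → 3 → d, 0.00484/0.0416667 → 0 → a; chars da.
Extended square: 0.01317/0.00833333 → 1, 0.00484/0.00416667 → 1; chars 11.

OB71da11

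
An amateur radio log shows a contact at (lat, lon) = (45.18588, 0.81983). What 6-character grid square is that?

JN05je

Offset from 180°W / 90°S: lon 180.8198°, lat 135.1859°.
Field (20°×10°, letters A–R): 180.8198/20 → 9 → J, 135.1859/10 → 13 → N; chars JN.
Square (2°×1°, digits 0–9): 0.8198/2 → 0, 5.1859/1 → 5; chars 05.
Subsquare (5′×2.5′, letters a–x): 0.8198/0.0833333 → 9 → j, 0.1859/0.0416667 → 4 → e; chars je.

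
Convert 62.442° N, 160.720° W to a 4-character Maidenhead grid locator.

AP92

Offset from 180°W / 90°S: lon 19.28°, lat 152.44°.
Field: 19.28/20 → 0 → A, 152.44/10 → 15 → P; chars AP.
Square: 19.28/2 → 9, 2.44/1 → 2; chars 92.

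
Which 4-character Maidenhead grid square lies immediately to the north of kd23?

KD24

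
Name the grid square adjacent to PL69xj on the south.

PL69xi

Latitude subsquare j = 9; −1 → 8 = i.
The longitude characters are unchanged.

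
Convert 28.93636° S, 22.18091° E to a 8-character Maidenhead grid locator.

Offset from 180°W / 90°S: lon 202.18091°, lat 61.06364°.
Field: 202.18091/20 → 10 → K, 61.06364/10 → 6 → G; chars KG.
Square: 2.18091/2 → 1, 1.06364/1 → 1; chars 11.
Subsquare: 0.18091/0.0833333 → 2 → c, 0.06364/0.0416667 → 1 → b; chars cb.
Extended square: 0.01424/0.00833333 → 1, 0.02197/0.00416667 → 5; chars 15.

KG11cb15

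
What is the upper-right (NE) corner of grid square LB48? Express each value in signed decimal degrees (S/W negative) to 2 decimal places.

-71.00, 50.00

Field L=11, B=1: +11·20° lon, +1·10° lat → SW at lon 40°, lat -80°.
Square 4, 8: +4·2° lon, +8·1° lat → SW at lon 48°, lat -72°.
Cell spans 2° lon × 1° lat. NE corner is SW corner plus one full cell.
latitude -71.00, longitude 50.00.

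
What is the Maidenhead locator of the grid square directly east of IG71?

Longitude square 7; +1 → 8.
The latitude characters are unchanged.

IG81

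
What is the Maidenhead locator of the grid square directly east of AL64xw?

AL74aw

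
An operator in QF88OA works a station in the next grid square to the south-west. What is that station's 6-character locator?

Longitude subsquare o = 14; −1 → 13 = n.
Latitude subsquare a = 0; −1 → -1, wraps to 23 = x, carry into square.
Latitude square 8; −1 → 7.

QF87nx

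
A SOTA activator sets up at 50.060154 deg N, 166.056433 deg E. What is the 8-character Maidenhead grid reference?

Offset from 180°W / 90°S: lon 346.05643°, lat 140.06015°.
Field: lon ⌊346.05643/20⌋ = 17 → R; lat ⌊140.06015/10⌋ = 14 → O.
Square: lon ⌊6.05643/2⌋ = 3; lat ⌊0.06015/1⌋ = 0.
Subsquare: lon ⌊0.05643/0.0833333⌋ = 0 → a; lat ⌊0.06015/0.0416667⌋ = 1 → b.
Extended square: lon ⌊0.05643/0.00833333⌋ = 6; lat ⌊0.01849/0.00416667⌋ = 4.

RO30ab64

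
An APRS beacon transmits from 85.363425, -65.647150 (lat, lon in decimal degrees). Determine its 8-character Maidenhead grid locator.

FR75ei27

Shift to the Maidenhead origin (180°W, 90°S): lon 114.35285, lat 175.36343.
Field: 114.35285/20 → 5 → F, 175.36343/10 → 17 → R; chars FR.
Square: 14.35285/2 → 7, 5.36343/1 → 5; chars 75.
Subsquare: 0.35285/0.0833333 → 4 → e, 0.36343/0.0416667 → 8 → i; chars ei.
Extended square: 0.01952/0.00833333 → 2, 0.03009/0.00416667 → 7; chars 27.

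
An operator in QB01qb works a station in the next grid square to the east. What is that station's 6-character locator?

Longitude subsquare q = 16; +1 → 17 = r.
The latitude characters are unchanged.

QB01rb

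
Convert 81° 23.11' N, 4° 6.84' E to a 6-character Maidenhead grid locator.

JR21bj

Shift to the Maidenhead origin (180°W, 90°S): lon 184.1140, lat 171.3852.
Field (20°×10°, letters A–R): lon ⌊184.1140/20⌋ = 9 → J; lat ⌊171.3852/10⌋ = 17 → R.
Square (2°×1°, digits 0–9): lon ⌊4.1140/2⌋ = 2; lat ⌊1.3852/1⌋ = 1.
Subsquare (5′×2.5′, letters a–x): lon ⌊0.1140/0.0833333⌋ = 1 → b; lat ⌊0.3852/0.0416667⌋ = 9 → j.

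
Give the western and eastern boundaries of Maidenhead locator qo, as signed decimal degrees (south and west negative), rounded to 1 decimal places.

140.0, 160.0

Field Q=16, O=14: +16·20° lon, +14·10° lat → SW at lon 140°, lat 50°.
Cell spans 20° lon × 10° lat.
west 140.0, east 160.0.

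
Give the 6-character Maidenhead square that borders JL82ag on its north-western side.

JL72xh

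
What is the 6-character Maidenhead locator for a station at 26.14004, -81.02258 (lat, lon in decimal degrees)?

EL96ld

Add 180° to longitude and 90° to latitude: 98.9774, 116.1400.
Field: lon ⌊98.9774/20⌋ = 4 → E; lat ⌊116.1400/10⌋ = 11 → L.
Square: lon ⌊18.9774/2⌋ = 9; lat ⌊6.1400/1⌋ = 6.
Subsquare: lon ⌊0.9774/0.0833333⌋ = 11 → l; lat ⌊0.1400/0.0416667⌋ = 3 → d.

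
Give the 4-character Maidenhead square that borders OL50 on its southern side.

OK59

Latitude square 0; −1 → -1, wraps to 9, carry into field.
Latitude field L = 11; −1 → 10 = K.
The longitude characters are unchanged.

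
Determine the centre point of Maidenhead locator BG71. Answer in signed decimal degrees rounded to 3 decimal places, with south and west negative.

-28.500, -145.000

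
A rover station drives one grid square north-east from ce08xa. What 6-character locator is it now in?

CE18ab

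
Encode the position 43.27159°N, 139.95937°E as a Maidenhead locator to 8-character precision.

Add 180° to longitude and 90° to latitude: 319.95937, 133.27159.
Field: lon ⌊319.95937/20⌋ = 15 → P; lat ⌊133.27159/10⌋ = 13 → N.
Square: lon ⌊19.95937/2⌋ = 9; lat ⌊3.27159/1⌋ = 3.
Subsquare: lon ⌊1.95937/0.0833333⌋ = 23 → x; lat ⌊0.27159/0.0416667⌋ = 6 → g.
Extended square: lon ⌊0.04270/0.00833333⌋ = 5; lat ⌊0.02159/0.00416667⌋ = 5.

PN93xg55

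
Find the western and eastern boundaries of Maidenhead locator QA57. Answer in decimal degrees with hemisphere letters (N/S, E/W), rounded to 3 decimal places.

150.000° E, 152.000° E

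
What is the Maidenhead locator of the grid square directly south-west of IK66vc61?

IK66vc50

Longitude extended square 6; −1 → 5.
Latitude extended square 1; −1 → 0.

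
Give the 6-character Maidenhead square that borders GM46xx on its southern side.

Latitude subsquare x = 23; −1 → 22 = w.
The longitude characters are unchanged.

GM46xw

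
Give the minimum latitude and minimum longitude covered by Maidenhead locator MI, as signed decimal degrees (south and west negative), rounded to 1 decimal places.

-10.0, 60.0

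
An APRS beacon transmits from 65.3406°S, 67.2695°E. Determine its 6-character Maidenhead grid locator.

MC34pp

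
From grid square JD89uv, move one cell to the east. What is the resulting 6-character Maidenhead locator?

Longitude subsquare u = 20; +1 → 21 = v.
The latitude characters are unchanged.

JD89vv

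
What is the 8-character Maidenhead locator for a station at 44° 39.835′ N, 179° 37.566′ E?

RN94tp59

Shift to the Maidenhead origin (180°W, 90°S): lon 359.62610, lat 134.66392.
Field (20°×10°, letters A–R): 359.62610/20 → 17 → R, 134.66392/10 → 13 → N; chars RN.
Square (2°×1°, digits 0–9): 19.62610/2 → 9, 4.66392/1 → 4; chars 94.
Subsquare (5′×2.5′, letters a–x): 1.62610/0.0833333 → 19 → t, 0.66392/0.0416667 → 15 → p; chars tp.
Extended square (30″×15″, digits 0–9): 0.04277/0.00833333 → 5, 0.03892/0.00416667 → 9; chars 59.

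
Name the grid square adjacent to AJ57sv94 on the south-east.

AJ57tv03

Longitude extended square 9; +1 → 10, wraps to 0, carry into subsquare.
Longitude subsquare s = 18; +1 → 19 = t.
Latitude extended square 4; −1 → 3.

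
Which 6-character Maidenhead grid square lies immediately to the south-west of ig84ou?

Longitude subsquare o = 14; −1 → 13 = n.
Latitude subsquare u = 20; −1 → 19 = t.

IG84nt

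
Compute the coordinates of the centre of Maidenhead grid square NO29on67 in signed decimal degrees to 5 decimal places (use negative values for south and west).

Field N=13, O=14: +13·20° lon, +14·10° lat → SW at lon 80°, lat 50°.
Square 2, 9: +2·2° lon, +9·1° lat → SW at lon 84°, lat 59°.
Subsquare o=14, n=13: +14·0.0833333° lon, +13·0.0416667° lat → SW at lon 85.1667°, lat 59.5417°.
Extended square 6, 7: +6·0.00833333° lon, +7·0.00416667° lat → SW at lon 85.2167°, lat 59.5708°.
Cell spans 0.00833333° lon × 0.00416667° lat. Centre is SW corner plus half of each.
latitude 59.57292, longitude 85.22083.

59.57292, 85.22083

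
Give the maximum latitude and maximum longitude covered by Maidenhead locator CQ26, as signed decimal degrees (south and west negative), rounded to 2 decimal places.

77.00, -134.00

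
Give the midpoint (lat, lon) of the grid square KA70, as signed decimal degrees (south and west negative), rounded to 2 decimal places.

-89.50, 35.00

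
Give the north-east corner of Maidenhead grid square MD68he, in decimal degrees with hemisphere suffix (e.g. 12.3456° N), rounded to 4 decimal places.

Field M=12, D=3: +12·20° lon, +3·10° lat → SW at lon 60°, lat -60°.
Square 6, 8: +6·2° lon, +8·1° lat → SW at lon 72°, lat -52°.
Subsquare h=7, e=4: +7·0.0833333° lon, +4·0.0416667° lat → SW at lon 72.5833°, lat -51.8333°.
Cell spans 0.0833333° lon × 0.0416667° lat. NE corner is SW corner plus one full cell.
latitude 51.7917° S, longitude 72.6667° E.

51.7917° S, 72.6667° E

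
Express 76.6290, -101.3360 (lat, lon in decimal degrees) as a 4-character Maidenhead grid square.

Offset from 180°W / 90°S: lon 78.66°, lat 166.63°.
Field: 78.66/20 → 3 → D, 166.63/10 → 16 → Q; chars DQ.
Square: 18.66/2 → 9, 6.63/1 → 6; chars 96.

DQ96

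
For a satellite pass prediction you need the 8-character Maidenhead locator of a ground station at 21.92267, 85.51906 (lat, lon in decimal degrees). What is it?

NL21sw21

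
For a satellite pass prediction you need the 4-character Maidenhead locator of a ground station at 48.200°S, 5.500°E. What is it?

Add 180° to longitude and 90° to latitude: 185.50, 41.80.
Field: lon ⌊185.50/20⌋ = 9 → J; lat ⌊41.80/10⌋ = 4 → E.
Square: lon ⌊5.50/2⌋ = 2; lat ⌊1.80/1⌋ = 1.

JE21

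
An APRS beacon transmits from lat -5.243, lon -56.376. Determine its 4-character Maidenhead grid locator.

Offset from 180°W / 90°S: lon 123.62°, lat 84.76°.
Field: 123.62/20 → 6 → G, 84.76/10 → 8 → I; chars GI.
Square: 3.62/2 → 1, 4.76/1 → 4; chars 14.

GI14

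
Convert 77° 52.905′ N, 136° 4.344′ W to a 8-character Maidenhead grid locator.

Add 180° to longitude and 90° to latitude: 43.92760, 167.88175.
Field: lon ⌊43.92760/20⌋ = 2 → C; lat ⌊167.88175/10⌋ = 16 → Q.
Square: lon ⌊3.92760/2⌋ = 1; lat ⌊7.88175/1⌋ = 7.
Subsquare: lon ⌊1.92760/0.0833333⌋ = 23 → x; lat ⌊0.88175/0.0416667⌋ = 21 → v.
Extended square: lon ⌊0.01093/0.00833333⌋ = 1; lat ⌊0.00675/0.00416667⌋ = 1.

CQ17xv11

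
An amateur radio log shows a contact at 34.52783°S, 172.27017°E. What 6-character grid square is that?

Offset from 180°W / 90°S: lon 352.2702°, lat 55.4722°.
Field: lon ⌊352.2702/20⌋ = 17 → R; lat ⌊55.4722/10⌋ = 5 → F.
Square: lon ⌊12.2702/2⌋ = 6; lat ⌊5.4722/1⌋ = 5.
Subsquare: lon ⌊0.2702/0.0833333⌋ = 3 → d; lat ⌊0.4722/0.0416667⌋ = 11 → l.

RF65dl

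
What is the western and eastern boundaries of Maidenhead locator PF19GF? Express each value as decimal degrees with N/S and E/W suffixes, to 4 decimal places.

122.5000° E, 122.5833° E

Field P=15, F=5: +15·20° lon, +5·10° lat → SW at lon 120°, lat -40°.
Square 1, 9: +1·2° lon, +9·1° lat → SW at lon 122°, lat -31°.
Subsquare g=6, f=5: +6·0.0833333° lon, +5·0.0416667° lat → SW at lon 122.5°, lat -30.7917°.
Cell spans 0.0833333° lon × 0.0416667° lat.
west 122.5000° E, east 122.5833° E.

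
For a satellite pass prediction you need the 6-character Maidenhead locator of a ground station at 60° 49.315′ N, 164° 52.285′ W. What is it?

Add 180° to longitude and 90° to latitude: 15.1286, 150.8219.
Field: lon ⌊15.1286/20⌋ = 0 → A; lat ⌊150.8219/10⌋ = 15 → P.
Square: lon ⌊15.1286/2⌋ = 7; lat ⌊0.8219/1⌋ = 0.
Subsquare: lon ⌊1.1286/0.0833333⌋ = 13 → n; lat ⌊0.8219/0.0416667⌋ = 19 → t.

AP70nt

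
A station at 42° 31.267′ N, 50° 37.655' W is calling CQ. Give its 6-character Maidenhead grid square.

Shift to the Maidenhead origin (180°W, 90°S): lon 129.3724, lat 132.5211.
Field: 129.3724/20 → 6 → G, 132.5211/10 → 13 → N; chars GN.
Square: 9.3724/2 → 4, 2.5211/1 → 2; chars 42.
Subsquare: 1.3724/0.0833333 → 16 → q, 0.5211/0.0416667 → 12 → m; chars qm.

GN42qm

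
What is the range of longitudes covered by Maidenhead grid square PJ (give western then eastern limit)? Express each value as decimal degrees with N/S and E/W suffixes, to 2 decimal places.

Field P=15, J=9: +15·20° lon, +9·10° lat → SW at lon 120°, lat 0°.
Cell spans 20° lon × 10° lat.
west 120.00° E, east 140.00° E.

120.00° E, 140.00° E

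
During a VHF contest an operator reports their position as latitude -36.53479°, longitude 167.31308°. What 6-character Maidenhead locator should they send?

Add 180° to longitude and 90° to latitude: 347.3131, 53.4652.
Field: 347.3131/20 → 17 → R, 53.4652/10 → 5 → F; chars RF.
Square: 7.3131/2 → 3, 3.4652/1 → 3; chars 33.
Subsquare: 1.3131/0.0833333 → 15 → p, 0.4652/0.0416667 → 11 → l; chars pl.

RF33pl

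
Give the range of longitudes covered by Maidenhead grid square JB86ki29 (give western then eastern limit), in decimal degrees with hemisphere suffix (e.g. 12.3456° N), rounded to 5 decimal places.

Field J=9, B=1: +9·20° lon, +1·10° lat → SW at lon 0°, lat -80°.
Square 8, 6: +8·2° lon, +6·1° lat → SW at lon 16°, lat -74°.
Subsquare k=10, i=8: +10·0.0833333° lon, +8·0.0416667° lat → SW at lon 16.8333°, lat -73.6667°.
Extended square 2, 9: +2·0.00833333° lon, +9·0.00416667° lat → SW at lon 16.85°, lat -73.6292°.
Cell spans 0.00833333° lon × 0.00416667° lat.
west 16.85000° E, east 16.85833° E.

16.85000° E, 16.85833° E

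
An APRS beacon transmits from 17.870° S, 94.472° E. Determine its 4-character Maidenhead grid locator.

Offset from 180°W / 90°S: lon 274.47°, lat 72.13°.
Field (20°×10°, letters A–R): 274.47/20 → 13 → N, 72.13/10 → 7 → H; chars NH.
Square (2°×1°, digits 0–9): 14.47/2 → 7, 2.13/1 → 2; chars 72.

NH72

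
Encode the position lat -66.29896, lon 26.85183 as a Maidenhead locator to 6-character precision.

Offset from 180°W / 90°S: lon 206.8518°, lat 23.7010°.
Field (20°×10°, letters A–R): 206.8518/20 → 10 → K, 23.7010/10 → 2 → C; chars KC.
Square (2°×1°, digits 0–9): 6.8518/2 → 3, 3.7010/1 → 3; chars 33.
Subsquare (5′×2.5′, letters a–x): 0.8518/0.0833333 → 10 → k, 0.7010/0.0416667 → 16 → q; chars kq.

KC33kq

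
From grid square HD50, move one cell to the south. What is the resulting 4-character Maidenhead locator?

HC59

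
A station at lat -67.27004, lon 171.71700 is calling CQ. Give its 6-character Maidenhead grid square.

RC52ur

Offset from 180°W / 90°S: lon 351.7170°, lat 22.7300°.
Field (20°×10°, letters A–R): lon ⌊351.7170/20⌋ = 17 → R; lat ⌊22.7300/10⌋ = 2 → C.
Square (2°×1°, digits 0–9): lon ⌊11.7170/2⌋ = 5; lat ⌊2.7300/1⌋ = 2.
Subsquare (5′×2.5′, letters a–x): lon ⌊1.7170/0.0833333⌋ = 20 → u; lat ⌊0.7300/0.0416667⌋ = 17 → r.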